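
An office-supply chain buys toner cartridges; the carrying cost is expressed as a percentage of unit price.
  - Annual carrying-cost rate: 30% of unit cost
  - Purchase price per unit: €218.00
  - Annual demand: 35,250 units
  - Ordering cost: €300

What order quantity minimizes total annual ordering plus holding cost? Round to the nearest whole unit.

H = i·C = 0.3 × €218 = €65.4000 per unit-year
Q* = √(2·D·S / H) = √(2·35,250·300 / 65.4) = √323,394.5 ≈ 568.68

569 units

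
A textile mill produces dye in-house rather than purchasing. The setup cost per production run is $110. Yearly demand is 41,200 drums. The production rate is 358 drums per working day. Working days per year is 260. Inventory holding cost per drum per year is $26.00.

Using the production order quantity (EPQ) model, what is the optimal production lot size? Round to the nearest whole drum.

791 drums

Daily demand d = 41,200/260 = 158.462; p = 358; 1 − d/p = 0.55737
EPQ = √(2DS / (H(1 − d/p)))
    = √(2 × 41,200 × 110 / (26 × 0.55737)) ≈ 790.86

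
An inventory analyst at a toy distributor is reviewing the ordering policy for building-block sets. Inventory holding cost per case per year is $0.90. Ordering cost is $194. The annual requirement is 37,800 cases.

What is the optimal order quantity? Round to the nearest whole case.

Optimal lot size Q* = (2 × 37,800 × $194 / $0.9)^½ ≈ 4,036.83

4,037 cases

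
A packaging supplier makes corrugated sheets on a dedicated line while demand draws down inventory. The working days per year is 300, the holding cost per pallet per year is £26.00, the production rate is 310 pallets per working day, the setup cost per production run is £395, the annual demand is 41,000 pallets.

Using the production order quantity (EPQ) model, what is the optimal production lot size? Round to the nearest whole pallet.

Daily demand d = 41,000/300 = 136.667; p = 310; 1 − d/p = 0.55914
EPQ = √(2DS / (H(1 − d/p)))
    = √(2 × 41,000 × 395 / (26 × 0.55914)) ≈ 1,492.65

1,493 pallets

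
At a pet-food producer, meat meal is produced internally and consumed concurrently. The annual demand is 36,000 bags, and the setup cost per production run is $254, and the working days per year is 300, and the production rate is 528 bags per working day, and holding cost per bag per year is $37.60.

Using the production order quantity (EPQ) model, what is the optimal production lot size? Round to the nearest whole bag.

793 bags

d = 36,000/300 = 120.0000 bags/day;  effective holding cost H(1 − d/p) = 37.6·(1 − 120.0000/528) = 29.05455
Q* = √(2DS / H_eff) = √(2·36,000·254 / 29.05455) ≈ 793.37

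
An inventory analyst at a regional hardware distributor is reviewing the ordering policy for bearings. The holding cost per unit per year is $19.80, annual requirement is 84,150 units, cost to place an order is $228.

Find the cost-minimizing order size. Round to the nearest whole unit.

1,392 units

EOQ = √(2DS/H) = √(2 × 84,150 × 228 / 19.8)
    = √(1,938,000.00) ≈ 1,392.12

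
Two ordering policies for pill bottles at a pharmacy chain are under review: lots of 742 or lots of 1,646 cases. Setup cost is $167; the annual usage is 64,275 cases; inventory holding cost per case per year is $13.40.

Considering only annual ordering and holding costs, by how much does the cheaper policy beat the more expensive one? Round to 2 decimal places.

Annual cost at Q: ordering D·S/Q plus holding Q·H/2.
TC(742) = (64,275/742)×167 + (742/2)×13.4 = $19,437.61
TC(1,646) = (64,275/1,646)×167 + (1,646/2)×13.4 = $17,549.42
Cheaper: Q = 1,646.  Difference = $1,888.19

$1,888.19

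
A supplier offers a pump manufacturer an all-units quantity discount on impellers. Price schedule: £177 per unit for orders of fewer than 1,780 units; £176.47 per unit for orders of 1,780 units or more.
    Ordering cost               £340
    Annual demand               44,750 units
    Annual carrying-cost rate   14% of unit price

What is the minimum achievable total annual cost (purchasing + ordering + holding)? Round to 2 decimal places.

£7,927,568.41

H₁ = 14%×£177 = £24.7800;  H₂ = 14%×£176.47 = £24.7058
EOQ₁ = √(2×44,750×340/24.7800) = 1,108.15  (< 1,780, feasible at tier 1)
EOQ₂ = √(2×44,750×340/24.7058) = 1,109.82  (< 1,780 → use Q = 1,780 at tier-2 price)
TC(tier 1 (EOQ₁), Q≈1,108.2) = £7,948,210.07
TC(tier 2, Q≈1,780.0) = £7,927,568.41
Minimum at tier 2: £7,927,568.41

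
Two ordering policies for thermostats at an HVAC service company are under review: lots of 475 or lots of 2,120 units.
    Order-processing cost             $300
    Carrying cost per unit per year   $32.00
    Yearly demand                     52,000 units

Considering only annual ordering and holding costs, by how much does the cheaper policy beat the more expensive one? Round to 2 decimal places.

TC(Q) = (D/Q)S + (Q/2)H
TC(475) = (52,000/475)×300 + (475/2)×32 = $40,442.11
TC(2,120) = (52,000/2,120)×300 + (2,120/2)×32 = $41,278.49
Lots of 475 are cheaper by $836.39.

$836.39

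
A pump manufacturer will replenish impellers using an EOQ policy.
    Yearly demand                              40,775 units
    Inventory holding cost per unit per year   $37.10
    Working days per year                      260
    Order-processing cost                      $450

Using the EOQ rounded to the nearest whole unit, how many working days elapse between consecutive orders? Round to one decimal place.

6.3 days

2DS/H = 2·40,775·450/37.1 = 989,150.94
EOQ = √989,150.94 ≈ 994.56 → Q = 995 units
Days between orders = 260 / (D/Q) = 260 / 40.980 ≈ 6.345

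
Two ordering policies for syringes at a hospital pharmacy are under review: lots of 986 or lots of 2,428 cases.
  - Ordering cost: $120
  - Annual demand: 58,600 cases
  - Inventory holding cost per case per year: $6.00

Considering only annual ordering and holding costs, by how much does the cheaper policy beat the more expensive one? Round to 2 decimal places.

Annual cost at Q: ordering D·S/Q plus holding Q·H/2.
TC(986) = (58,600/986)×120 + (986/2)×6 = $10,089.85
TC(2,428) = (58,600/2,428)×120 + (2,428/2)×6 = $10,180.21
|ΔTC| = |$10,089.85 − $10,180.21| = $90.37

$90.37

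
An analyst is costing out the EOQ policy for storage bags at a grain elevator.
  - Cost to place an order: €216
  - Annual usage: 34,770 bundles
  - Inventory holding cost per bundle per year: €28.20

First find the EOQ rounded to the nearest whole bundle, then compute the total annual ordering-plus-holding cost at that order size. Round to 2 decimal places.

2DS/H = 2·34,770·216/28.2 = 532,646.81
EOQ = √532,646.81 ≈ 729.83 → Q = 730 bundles
Orders/yr = 34,770/730 = 47.630; ordering cost = 47.630 × €216 = €10,288.11
Average inventory = 730/2 = 365; holding cost = 365 × €28.2 = €10,293.00
Total = €10,288.11 + €10,293.00 = €20,581.11

€20,581.11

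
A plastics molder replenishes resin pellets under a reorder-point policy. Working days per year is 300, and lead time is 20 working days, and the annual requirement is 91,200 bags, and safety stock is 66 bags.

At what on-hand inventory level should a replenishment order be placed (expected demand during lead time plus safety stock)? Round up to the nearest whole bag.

Daily demand d = 91,200 / 300 = 304.000 bags/day
Demand during lead time = 304.000 × 20 = 6,080.00
Reorder point = 6,080.00 + 66 = 6,146.00 → round up

6,146 bags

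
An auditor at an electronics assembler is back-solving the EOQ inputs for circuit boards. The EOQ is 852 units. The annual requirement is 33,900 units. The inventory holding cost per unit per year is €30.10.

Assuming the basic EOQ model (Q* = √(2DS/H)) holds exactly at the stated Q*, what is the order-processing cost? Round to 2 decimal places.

From Q* = √(2DS/H) ⇒ Q*² = 2DS/H.
S = Q²H / (2D) = 852² × 30.1 / (2 × 33,900) = 322.2671

€322.27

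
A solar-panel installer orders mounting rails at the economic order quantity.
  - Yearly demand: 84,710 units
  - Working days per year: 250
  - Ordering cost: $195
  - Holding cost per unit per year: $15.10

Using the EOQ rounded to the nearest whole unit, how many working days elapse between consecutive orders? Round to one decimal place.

EOQ = √(2DS/H) = √(2 × 84,710 × 195 / 15.1)
    = √(2,187,874.17) ≈ 1,479.15 → Q = 1,479 units
Cycle time = (working days × Q)/D = (250 × 1,479) / 84,710 = 4.365 days

4.4 days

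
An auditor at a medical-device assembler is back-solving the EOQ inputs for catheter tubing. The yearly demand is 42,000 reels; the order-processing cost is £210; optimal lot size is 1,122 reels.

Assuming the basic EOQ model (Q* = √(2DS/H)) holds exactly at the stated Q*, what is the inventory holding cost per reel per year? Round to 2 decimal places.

£14.01

EOQ relation: Q² = 2DS/H, so rearrange for the unknown.
H = 2DS / Q² = 2 × 42,000 × 210 / 1,122² = 14.0124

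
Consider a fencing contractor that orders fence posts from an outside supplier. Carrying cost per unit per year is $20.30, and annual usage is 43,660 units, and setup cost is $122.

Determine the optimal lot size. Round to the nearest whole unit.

Optimal lot size Q* = (2 × 43,660 × $122 / $20.3)^½ ≈ 724.42

724 units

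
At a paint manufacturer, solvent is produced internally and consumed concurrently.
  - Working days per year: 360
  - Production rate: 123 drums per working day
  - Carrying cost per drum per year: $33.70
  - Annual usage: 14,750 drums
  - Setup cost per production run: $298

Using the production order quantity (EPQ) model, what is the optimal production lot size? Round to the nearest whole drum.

625 drums

Daily demand d = 14,750/360 = 40.972; p = 123; 1 − d/p = 0.66689
EPQ = √(2DS / (H(1 − d/p)))
    = √(2 × 14,750 × 298 / (33.7 × 0.66689)) ≈ 625.43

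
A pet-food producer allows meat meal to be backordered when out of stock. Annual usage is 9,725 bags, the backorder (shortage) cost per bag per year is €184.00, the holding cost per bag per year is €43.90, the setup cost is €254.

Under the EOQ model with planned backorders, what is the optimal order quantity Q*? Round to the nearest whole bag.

373 bags

Q* = √(2DS/H) · √((H + b)/b)
   = √(2 × 9,725 × 254 / 43.9) · √((43.9 + 184) / 184)
   = 335.463 × 1.1129 ≈ 373.34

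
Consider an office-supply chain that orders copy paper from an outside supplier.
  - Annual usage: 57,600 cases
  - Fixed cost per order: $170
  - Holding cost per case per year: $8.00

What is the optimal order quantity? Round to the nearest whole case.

EOQ = √(2DS/H) = √(2 × 57,600 × 170 / 8)
    = √(2,448,000.00) ≈ 1,564.61

1,565 cases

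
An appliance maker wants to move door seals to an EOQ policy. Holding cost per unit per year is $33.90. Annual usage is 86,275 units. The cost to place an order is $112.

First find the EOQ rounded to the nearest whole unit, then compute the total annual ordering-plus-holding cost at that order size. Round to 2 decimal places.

$25,595.66

Q* = √(2·D·S / H) = √(2·86,275·112 / 33.9) = √570,076.7 ≈ 755.03 → Q = 755 units
Annual ordering cost = (D/Q)·S = (86,275/755) × 112 = $12,798.41
Annual holding cost  = (Q/2)·H = (755/2) × 33.9 = $12,797.25
Total = $12,798.41 + $12,797.25 = $25,595.66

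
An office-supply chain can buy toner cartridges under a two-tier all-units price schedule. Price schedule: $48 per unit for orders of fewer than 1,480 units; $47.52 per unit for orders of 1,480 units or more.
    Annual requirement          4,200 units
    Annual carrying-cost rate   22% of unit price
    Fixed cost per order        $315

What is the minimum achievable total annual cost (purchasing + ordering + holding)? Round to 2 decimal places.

H₁ = 22%×$48 = $10.5600;  H₂ = 22%×$47.52 = $10.4544
EOQ₁ = √(2×4,200×315/10.5600) = 500.57  (< 1,480, feasible at tier 1)
EOQ₂ = √(2×4,200×315/10.4544) = 503.09  (< 1,480 → use Q = 1,480 at tier-2 price)
TC(tier 1 (EOQ₁), Q≈500.6) = $206,886.00
TC(tier 2, Q≈1,480.0) = $208,214.17
Minimum at tier 1 (EOQ₁): $206,886.00

$206,886.00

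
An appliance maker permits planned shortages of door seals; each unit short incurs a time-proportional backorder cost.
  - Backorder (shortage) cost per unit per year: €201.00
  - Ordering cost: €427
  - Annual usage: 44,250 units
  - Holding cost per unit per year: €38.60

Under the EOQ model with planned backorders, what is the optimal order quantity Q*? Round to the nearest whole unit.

1,080 units

Q* = √(2DS/H) · √((H + b)/b)
   = √(2 × 44,250 × 427 / 38.6) · √((38.6 + 201) / 201)
   = 989.446 × 1.0918 ≈ 1,080.28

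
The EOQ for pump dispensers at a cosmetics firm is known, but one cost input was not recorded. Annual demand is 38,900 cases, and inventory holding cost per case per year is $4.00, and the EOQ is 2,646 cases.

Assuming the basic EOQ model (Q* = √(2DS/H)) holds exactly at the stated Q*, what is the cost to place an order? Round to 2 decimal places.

$359.96

Since Q* = (2DS/H)^½, squaring gives Q*²·H = 2DS.
S = Q²H / (2D) = 2,646² × 4 / (2 × 38,900) = 359.9648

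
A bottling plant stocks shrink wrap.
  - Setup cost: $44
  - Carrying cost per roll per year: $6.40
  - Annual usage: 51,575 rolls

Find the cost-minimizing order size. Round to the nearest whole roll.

2DS/H = 2·51,575·44/6.4 = 709,156.25
EOQ = √709,156.25 ≈ 842.11

842 rolls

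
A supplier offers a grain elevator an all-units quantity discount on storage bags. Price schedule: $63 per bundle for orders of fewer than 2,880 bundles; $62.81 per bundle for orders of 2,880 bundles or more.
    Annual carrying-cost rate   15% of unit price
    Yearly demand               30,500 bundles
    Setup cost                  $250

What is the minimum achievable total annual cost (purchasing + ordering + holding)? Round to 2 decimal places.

H₁ = 15%×$63 = $9.4500;  H₂ = 15%×$62.81 = $9.4215
EOQ₁ = √(2×30,500×250/9.4500) = 1,270.34  (< 2,880, feasible at tier 1)
EOQ₂ = √(2×30,500×250/9.4215) = 1,272.26  (< 2,880 → use Q = 2,880 at tier-2 price)
TC(tier 1 (EOQ₁), Q≈1,270.3) = $1,933,504.69
TC(tier 2, Q≈2,880.0) = $1,931,919.53
Minimum at tier 2: $1,931,919.53

$1,931,919.53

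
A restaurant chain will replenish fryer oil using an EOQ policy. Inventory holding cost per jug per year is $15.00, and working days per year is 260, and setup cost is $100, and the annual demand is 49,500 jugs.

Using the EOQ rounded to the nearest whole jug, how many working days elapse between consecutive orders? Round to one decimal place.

Optimal lot size Q* = (2 × 49,500 × $100 / $15)^½ ≈ 812.40 → Q = 812 jugs
Days between orders = 260 / (D/Q) = 260 / 60.961 ≈ 4.265

4.3 days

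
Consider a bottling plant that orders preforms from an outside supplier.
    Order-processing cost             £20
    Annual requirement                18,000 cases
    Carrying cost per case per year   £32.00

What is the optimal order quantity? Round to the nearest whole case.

150 cases

Q* = √(2·D·S / H) = √(2·18,000·20 / 32) = √22,500.0 ≈ 150.00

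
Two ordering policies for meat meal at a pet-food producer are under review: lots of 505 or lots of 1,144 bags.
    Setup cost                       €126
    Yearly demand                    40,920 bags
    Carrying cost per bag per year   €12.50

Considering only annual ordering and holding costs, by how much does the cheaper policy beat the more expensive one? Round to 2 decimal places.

Annual cost at Q: ordering D·S/Q plus holding Q·H/2.
TC(505) = (40,920/505)×126 + (505/2)×12.5 = €13,365.99
TC(1,144) = (40,920/1,144)×126 + (1,144/2)×12.5 = €11,656.92
Cheaper: Q = 1,144.  Difference = €1,709.07

€1,709.07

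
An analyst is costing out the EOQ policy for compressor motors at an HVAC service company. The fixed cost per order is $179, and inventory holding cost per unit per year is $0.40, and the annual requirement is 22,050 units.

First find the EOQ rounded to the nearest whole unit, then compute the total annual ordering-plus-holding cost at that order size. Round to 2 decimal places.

$1,776.95

Q* = √(2·D·S / H) = √(2·22,050·179 / 0.4) = √19,734,750.0 ≈ 4,442.38 → Q = 4,442 units
Orders/yr = 22,050/4,442 = 4.964; ordering cost = 4.964 × $179 = $888.55
Average inventory = 4,442/2 = 2221; holding cost = 2221 × $0.4 = $888.40
Total = $888.55 + $888.40 = $1,776.95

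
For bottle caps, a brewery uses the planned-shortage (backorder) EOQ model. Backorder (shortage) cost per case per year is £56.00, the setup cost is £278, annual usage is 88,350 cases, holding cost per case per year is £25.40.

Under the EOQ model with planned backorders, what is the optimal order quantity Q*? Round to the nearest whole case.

Q* = √(2DS/H) · √((H + b)/b)
   = √(2 × 88,350 × 278 / 25.4) · √((25.4 + 56) / 56)
   = 1,390.669 × 1.2056 ≈ 1,676.65

1,677 cases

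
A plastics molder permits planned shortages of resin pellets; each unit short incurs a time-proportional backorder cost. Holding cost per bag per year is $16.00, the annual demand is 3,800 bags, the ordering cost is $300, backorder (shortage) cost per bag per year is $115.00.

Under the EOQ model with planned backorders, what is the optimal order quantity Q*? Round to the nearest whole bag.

Basic EOQ = √(2·3,800·300/16) = 377.492
Backorder adjustment √((H+b)/b) = √((16+115)/115) = 1.0673
Q* = 377.492 × 1.0673 ≈ 402.90

403 bags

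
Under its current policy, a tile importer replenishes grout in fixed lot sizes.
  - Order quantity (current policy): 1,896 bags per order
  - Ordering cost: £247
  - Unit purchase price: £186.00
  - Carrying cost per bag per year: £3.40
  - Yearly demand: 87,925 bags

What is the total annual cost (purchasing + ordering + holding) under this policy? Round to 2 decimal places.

Ordering: D/Q × S = 87,925/1,896 × £247 = £11,454.36
Holding:  Q/2 × H = 1,896/2 × £3.4 = £3,223.20
Purchase cost = D·C = 87,925 × 186 = £16,354,050.00
Total = £11,454.36 + £3,223.20 + £16,354,050.00 = £16,368,727.56

£16,368,727.56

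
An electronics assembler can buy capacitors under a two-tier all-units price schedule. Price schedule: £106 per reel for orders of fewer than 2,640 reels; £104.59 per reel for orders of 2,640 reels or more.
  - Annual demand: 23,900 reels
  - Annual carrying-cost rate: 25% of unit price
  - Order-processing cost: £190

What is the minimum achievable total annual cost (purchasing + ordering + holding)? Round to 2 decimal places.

H₁ = 25%×£106 = £26.5000;  H₂ = 25%×£104.59 = £26.1475
EOQ₁ = √(2×23,900×190/26.5000) = 585.42  (< 2,640, feasible at tier 1)
EOQ₂ = √(2×23,900×190/26.1475) = 589.35  (< 2,640 → use Q = 2,640 at tier-2 price)
TC(tier 1 (EOQ₁), Q≈585.4) = £2,548,913.64
TC(tier 2, Q≈2,640.0) = £2,535,935.78
Minimum at tier 2: £2,535,935.78

£2,535,935.78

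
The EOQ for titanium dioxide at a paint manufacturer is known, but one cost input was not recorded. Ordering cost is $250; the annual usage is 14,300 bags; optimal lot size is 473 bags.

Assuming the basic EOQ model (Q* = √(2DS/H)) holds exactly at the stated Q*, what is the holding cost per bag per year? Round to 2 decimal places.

$31.96

From Q* = √(2DS/H) ⇒ Q*² = 2DS/H.
H = 2DS / Q² = 2 × 14,300 × 250 / 473² = 31.9583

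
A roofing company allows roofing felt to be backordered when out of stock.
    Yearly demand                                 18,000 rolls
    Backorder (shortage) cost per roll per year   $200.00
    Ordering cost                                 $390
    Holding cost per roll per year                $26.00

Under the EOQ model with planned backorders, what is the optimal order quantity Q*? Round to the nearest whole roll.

Basic EOQ = √(2·18,000·390/26) = 734.847
Backorder adjustment √((H+b)/b) = √((26+200)/200) = 1.0630
Q* = 734.847 × 1.0630 ≈ 781.15

781 rolls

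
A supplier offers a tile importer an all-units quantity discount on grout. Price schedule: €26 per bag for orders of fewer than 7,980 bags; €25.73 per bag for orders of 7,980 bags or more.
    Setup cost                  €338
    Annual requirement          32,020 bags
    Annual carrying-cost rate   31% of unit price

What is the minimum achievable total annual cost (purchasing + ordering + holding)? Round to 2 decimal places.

€845,728.44

H₁ = 31%×€26 = €8.0600;  H₂ = 31%×€25.73 = €7.9763
EOQ₁ = √(2×32,020×338/8.0600) = 1,638.76  (< 7,980, feasible at tier 1)
EOQ₂ = √(2×32,020×338/7.9763) = 1,647.34  (< 7,980 → use Q = 7,980 at tier-2 price)
TC(tier 1 (EOQ₁), Q≈1,638.8) = €845,728.44
TC(tier 2, Q≈7,980.0) = €857,056.27
Minimum at tier 1 (EOQ₁): €845,728.44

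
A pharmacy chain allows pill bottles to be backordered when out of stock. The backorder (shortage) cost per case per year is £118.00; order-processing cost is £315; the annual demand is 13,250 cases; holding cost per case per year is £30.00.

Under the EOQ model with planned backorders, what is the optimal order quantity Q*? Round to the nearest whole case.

Basic EOQ = √(2·13,250·315/30) = 527.494
Backorder adjustment √((H+b)/b) = √((30+118)/118) = 1.1199
Q* = 527.494 × 1.1199 ≈ 590.76

591 cases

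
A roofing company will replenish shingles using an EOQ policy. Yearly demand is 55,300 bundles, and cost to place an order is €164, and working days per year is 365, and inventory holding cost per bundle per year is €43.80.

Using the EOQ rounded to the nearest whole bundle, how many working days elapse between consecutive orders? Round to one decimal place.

Q* = √(2·D·S / H) = √(2·55,300·164 / 43.8) = √414,118.7 ≈ 643.52 → Q = 644 bundles
Cycle time = (working days × Q)/D = (365 × 644) / 55,300 = 4.251 days

4.3 days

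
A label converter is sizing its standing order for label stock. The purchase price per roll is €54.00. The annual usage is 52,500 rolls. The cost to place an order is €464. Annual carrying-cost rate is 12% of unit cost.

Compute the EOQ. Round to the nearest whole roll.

Holding cost per roll per year: H = 12% × €54 = €6.4800
2DS/H = 2·52,500·464/6.48 = 7,518,518.52
EOQ = √7,518,518.52 ≈ 2,741.99

2,742 rolls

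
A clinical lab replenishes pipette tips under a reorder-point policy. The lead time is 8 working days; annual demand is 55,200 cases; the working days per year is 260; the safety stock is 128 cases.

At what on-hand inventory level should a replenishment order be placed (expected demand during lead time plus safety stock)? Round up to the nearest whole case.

1,827 cases

Daily demand d = 55,200 / 260 = 212.308 cases/day
Demand during lead time = 212.308 × 8 = 1,698.46
Reorder point = 1,698.46 + 128 = 1,826.46 → round up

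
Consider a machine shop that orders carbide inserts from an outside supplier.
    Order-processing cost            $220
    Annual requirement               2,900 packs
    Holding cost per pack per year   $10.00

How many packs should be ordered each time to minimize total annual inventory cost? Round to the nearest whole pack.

Optimal lot size Q* = (2 × 2,900 × $220 / $10)^½ ≈ 357.21

357 packs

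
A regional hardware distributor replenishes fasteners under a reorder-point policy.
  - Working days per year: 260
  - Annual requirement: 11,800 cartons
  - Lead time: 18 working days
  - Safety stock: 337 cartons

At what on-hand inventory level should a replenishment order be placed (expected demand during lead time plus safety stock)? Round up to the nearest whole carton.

1,154 cartons

Daily demand d = 11,800 / 260 = 45.385 cartons/day
Demand during lead time = 45.385 × 18 = 816.92
Reorder point = 816.92 + 337 = 1,153.92 → round up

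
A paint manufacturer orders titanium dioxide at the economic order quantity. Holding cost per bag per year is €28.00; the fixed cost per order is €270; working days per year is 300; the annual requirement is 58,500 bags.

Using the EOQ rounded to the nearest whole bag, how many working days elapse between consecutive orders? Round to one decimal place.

5.4 days

2DS/H = 2·58,500·270/28 = 1,128,214.29
EOQ = √1,128,214.29 ≈ 1,062.17 → Q = 1,062 bags
T = Q/D × 300 days = 1,062/58,500 × 300 = 5.446 days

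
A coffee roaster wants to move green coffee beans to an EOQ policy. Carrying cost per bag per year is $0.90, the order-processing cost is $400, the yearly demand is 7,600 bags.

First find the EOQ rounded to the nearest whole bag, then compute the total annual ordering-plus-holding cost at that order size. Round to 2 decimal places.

Optimal lot size Q* = (2 × 7,600 × $400 / $0.9)^½ ≈ 2,599.15 → Q = 2,599 bags
Ordering: D/Q × S = 7,600/2,599 × $400 = $1,169.68
Holding:  Q/2 × H = 2,599/2 × $0.9 = $1,169.55
Total = $1,169.68 + $1,169.55 = $2,339.23

$2,339.23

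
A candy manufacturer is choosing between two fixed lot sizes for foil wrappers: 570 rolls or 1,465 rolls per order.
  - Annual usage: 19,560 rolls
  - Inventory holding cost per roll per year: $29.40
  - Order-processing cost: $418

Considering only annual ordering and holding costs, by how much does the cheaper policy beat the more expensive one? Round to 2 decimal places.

$4,393.44

Annual cost at Q: ordering D·S/Q plus holding Q·H/2.
TC(570) = (19,560/570)×418 + (570/2)×29.4 = $22,723.00
TC(1,465) = (19,560/1,465)×418 + (1,465/2)×29.4 = $27,116.44
|ΔTC| = |$22,723.00 − $27,116.44| = $4,393.44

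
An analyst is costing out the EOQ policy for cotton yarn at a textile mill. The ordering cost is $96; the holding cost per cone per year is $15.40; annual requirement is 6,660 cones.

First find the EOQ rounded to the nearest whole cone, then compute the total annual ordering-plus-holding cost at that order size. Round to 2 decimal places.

2DS/H = 2·6,660·96/15.4 = 83,033.77
EOQ = √83,033.77 ≈ 288.16 → Q = 288 cones
Orders/yr = 6,660/288 = 23.125; ordering cost = 23.125 × $96 = $2,220.00
Average inventory = 288/2 = 144; holding cost = 144 × $15.4 = $2,217.60
Total = $2,220.00 + $2,217.60 = $4,437.60

$4,437.60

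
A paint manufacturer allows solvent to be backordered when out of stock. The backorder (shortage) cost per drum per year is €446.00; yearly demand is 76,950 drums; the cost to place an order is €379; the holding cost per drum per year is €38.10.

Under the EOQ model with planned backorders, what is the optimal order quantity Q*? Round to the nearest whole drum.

1,289 drums

Basic EOQ = √(2·76,950·379/38.1) = 1,237.304
Backorder adjustment √((H+b)/b) = √((38.1+446)/446) = 1.0418
Q* = 1,237.304 × 1.0418 ≈ 1,289.07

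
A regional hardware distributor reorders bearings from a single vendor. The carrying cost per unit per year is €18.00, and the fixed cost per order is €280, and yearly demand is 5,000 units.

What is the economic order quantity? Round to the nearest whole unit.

394 units

EOQ = √(2DS/H) = √(2 × 5,000 × 280 / 18)
    = √(155,555.56) ≈ 394.41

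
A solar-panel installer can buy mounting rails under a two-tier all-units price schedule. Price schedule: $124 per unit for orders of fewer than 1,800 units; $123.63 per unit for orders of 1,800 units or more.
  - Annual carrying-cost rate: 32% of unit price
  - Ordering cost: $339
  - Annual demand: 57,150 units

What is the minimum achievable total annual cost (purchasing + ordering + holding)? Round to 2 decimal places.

H₁ = 32%×$124 = $39.6800;  H₂ = 32%×$123.63 = $39.5616
EOQ₁ = √(2×57,150×339/39.6800) = 988.18  (< 1,800, feasible at tier 1)
EOQ₂ = √(2×57,150×339/39.5616) = 989.66  (< 1,800 → use Q = 1,800 at tier-2 price)
TC(tier 1 (EOQ₁), Q≈988.2) = $7,125,811.08
TC(tier 2, Q≈1,800.0) = $7,111,823.19
Minimum at tier 2: $7,111,823.19

$7,111,823.19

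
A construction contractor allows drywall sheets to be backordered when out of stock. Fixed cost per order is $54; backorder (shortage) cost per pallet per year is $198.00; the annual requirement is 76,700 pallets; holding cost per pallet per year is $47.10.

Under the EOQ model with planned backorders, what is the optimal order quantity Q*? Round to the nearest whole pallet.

467 pallets

Basic EOQ = √(2·76,700·54/47.1) = 419.372
Backorder adjustment √((H+b)/b) = √((47.1+198)/198) = 1.1126
Q* = 419.372 × 1.1126 ≈ 466.59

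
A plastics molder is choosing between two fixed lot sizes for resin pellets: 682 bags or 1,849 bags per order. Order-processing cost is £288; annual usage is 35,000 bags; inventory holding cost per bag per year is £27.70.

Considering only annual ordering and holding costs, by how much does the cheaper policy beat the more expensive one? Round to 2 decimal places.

£6,834.49

TC(Q) = (D/Q)S + (Q/2)H
TC(682) = (35,000/682)×288 + (682/2)×27.7 = £24,225.76
TC(1,849) = (35,000/1,849)×288 + (1,849/2)×27.7 = £31,060.25
|ΔTC| = |£24,225.76 − £31,060.25| = £6,834.49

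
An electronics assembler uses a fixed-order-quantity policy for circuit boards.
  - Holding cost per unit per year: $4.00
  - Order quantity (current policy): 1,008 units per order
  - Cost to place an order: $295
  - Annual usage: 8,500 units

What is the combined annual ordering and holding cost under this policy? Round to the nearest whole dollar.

Ordering: D/Q × S = 8,500/1,008 × $295 = $2,487.60
Holding:  Q/2 × H = 1,008/2 × $4 = $2,016.00
Total = $2,487.60 + $2,016.00 = $4,503.60

$4,504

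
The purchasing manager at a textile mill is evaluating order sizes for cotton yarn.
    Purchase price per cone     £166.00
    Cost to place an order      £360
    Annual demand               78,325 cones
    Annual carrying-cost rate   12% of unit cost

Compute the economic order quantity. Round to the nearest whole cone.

1,683 cones

Carrying cost H = £166 × 12% = £19.9200/cone/yr
EOQ = √(2DS/H) = √(2 × 78,325 × 360 / 19.92)
    = √(2,831,024.10) ≈ 1,682.56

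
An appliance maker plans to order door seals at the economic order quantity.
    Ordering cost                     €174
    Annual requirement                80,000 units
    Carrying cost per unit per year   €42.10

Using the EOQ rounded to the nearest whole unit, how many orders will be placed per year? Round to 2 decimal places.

98.40 orders per year

Q* = √(2·D·S / H) = √(2·80,000·174 / 42.1) = √661,282.7 ≈ 813.19 → Q = 813
N = D/Q = 80,000/813 ≈ 98.401 orders/yr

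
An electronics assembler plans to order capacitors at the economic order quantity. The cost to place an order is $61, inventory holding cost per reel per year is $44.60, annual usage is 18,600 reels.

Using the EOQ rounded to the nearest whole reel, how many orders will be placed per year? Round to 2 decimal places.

82.30 orders per year

Optimal lot size Q* = (2 × 18,600 × $61 / $44.6)^½ ≈ 225.56 → Q = 226
Orders per year = D/Q = 18,600 / 226 = 82.301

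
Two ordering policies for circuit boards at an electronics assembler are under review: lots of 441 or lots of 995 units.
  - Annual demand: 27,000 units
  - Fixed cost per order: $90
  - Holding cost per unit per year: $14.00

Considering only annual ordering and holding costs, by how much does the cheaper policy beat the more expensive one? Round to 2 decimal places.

Annual cost at Q: ordering D·S/Q plus holding Q·H/2.
TC(441) = (27,000/441)×90 + (441/2)×14 = $8,597.20
TC(995) = (27,000/995)×90 + (995/2)×14 = $9,407.21
Cheaper: Q = 441.  Difference = $810.01

$810.01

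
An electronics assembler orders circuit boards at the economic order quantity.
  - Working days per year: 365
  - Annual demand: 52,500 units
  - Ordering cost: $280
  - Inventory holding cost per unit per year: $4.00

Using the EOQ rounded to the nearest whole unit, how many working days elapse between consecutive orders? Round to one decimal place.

Q* = √(2·D·S / H) = √(2·52,500·280 / 4) = √7,350,000.0 ≈ 2,711.09 → Q = 2,711 units
T = Q/D × 365 days = 2,711/52,500 × 365 = 18.848 days

18.8 days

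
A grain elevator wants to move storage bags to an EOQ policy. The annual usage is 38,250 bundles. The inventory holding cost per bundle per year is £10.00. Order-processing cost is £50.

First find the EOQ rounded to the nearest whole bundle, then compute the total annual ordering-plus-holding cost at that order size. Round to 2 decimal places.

2DS/H = 2·38,250·50/10 = 382,500.00
EOQ = √382,500.00 ≈ 618.47 → Q = 618 bundles
Annual ordering cost = (D/Q)·S = (38,250/618) × 50 = £3,094.66
Annual holding cost  = (Q/2)·H = (618/2) × 10 = £3,090.00
Total = £3,094.66 + £3,090.00 = £6,184.66

£6,184.66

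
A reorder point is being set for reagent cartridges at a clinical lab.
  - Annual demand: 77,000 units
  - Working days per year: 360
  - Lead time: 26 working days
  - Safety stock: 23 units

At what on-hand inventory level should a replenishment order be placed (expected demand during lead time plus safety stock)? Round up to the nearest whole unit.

5,585 units

Daily demand d = 77,000 / 360 = 213.889 units/day
Demand during lead time = 213.889 × 26 = 5,561.11
Reorder point = 5,561.11 + 23 = 5,584.11 → round up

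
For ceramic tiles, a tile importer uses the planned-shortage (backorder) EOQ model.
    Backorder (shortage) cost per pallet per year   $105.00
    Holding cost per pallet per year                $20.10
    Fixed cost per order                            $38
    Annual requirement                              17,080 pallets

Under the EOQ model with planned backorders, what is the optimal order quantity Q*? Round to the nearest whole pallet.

277 pallets

Q* = √(2DS/H) · √((H + b)/b)
   = √(2 × 17,080 × 38 / 20.1) · √((20.1 + 105) / 105)
   = 254.128 × 1.0915 ≈ 277.39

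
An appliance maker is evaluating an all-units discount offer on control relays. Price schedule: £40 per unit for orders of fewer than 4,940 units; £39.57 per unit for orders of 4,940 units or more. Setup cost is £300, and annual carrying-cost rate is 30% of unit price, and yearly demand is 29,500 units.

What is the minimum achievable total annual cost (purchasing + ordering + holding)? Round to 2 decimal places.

H₁ = 30%×£40 = £12.0000;  H₂ = 30%×£39.57 = £11.8710
EOQ₁ = √(2×29,500×300/12.0000) = 1,214.50  (< 4,940, feasible at tier 1)
EOQ₂ = √(2×29,500×300/11.8710) = 1,221.08  (< 4,940 → use Q = 4,940 at tier-2 price)
TC(tier 1 (EOQ₁), Q≈1,214.5) = £1,194,573.95
TC(tier 2, Q≈4,940.0) = £1,198,427.87
Minimum at tier 1 (EOQ₁): £1,194,573.95

£1,194,573.95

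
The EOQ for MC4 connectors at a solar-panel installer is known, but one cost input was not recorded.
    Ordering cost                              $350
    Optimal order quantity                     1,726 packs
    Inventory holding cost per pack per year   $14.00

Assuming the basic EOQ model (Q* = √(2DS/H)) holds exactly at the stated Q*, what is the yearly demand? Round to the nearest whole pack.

From Q* = √(2DS/H) ⇒ Q*² = 2DS/H.
D = Q²H / (2S) = 1,726² × 14 / (2 × 350) = 59,581.52

59,582 packs per year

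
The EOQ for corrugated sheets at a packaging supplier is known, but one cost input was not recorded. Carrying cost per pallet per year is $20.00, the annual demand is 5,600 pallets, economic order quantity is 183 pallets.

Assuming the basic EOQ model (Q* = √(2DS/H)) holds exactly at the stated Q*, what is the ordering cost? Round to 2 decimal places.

$59.80

EOQ relation: Q² = 2DS/H, so rearrange for the unknown.
S = Q²H / (2D) = 183² × 20 / (2 × 5,600) = 59.8018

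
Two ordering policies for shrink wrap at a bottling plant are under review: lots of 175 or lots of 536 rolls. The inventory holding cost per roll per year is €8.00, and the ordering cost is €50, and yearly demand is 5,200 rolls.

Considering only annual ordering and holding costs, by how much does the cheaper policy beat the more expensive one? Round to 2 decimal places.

TC(Q) = (D/Q)S + (Q/2)H
TC(175) = (5,200/175)×50 + (175/2)×8 = €2,185.71
TC(536) = (5,200/536)×50 + (536/2)×8 = €2,629.07
|ΔTC| = |€2,185.71 − €2,629.07| = €443.36

€443.36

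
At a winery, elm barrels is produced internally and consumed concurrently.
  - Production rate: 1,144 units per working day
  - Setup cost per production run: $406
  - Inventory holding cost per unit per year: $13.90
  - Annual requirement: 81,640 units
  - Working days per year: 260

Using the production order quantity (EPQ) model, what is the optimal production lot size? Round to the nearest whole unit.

2,564 units

Daily demand d = 81,640/260 = 314.000; p = 1144; 1 − d/p = 0.72552
EPQ = √(2DS / (H(1 − d/p)))
    = √(2 × 81,640 × 406 / (13.9 × 0.72552)) ≈ 2,563.87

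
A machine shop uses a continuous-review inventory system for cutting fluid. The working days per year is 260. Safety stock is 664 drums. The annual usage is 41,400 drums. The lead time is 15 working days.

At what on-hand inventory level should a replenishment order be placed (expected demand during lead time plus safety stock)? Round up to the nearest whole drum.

Daily demand d = 41,400 / 260 = 159.231 drums/day
Demand during lead time = 159.231 × 15 = 2,388.46
Reorder point = 2,388.46 + 664 = 3,052.46 → round up

3,053 drums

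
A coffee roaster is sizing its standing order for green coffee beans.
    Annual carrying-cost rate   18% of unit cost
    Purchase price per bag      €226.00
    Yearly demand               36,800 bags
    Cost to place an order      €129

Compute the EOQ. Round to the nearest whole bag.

Holding cost per bag per year: H = 18% × €226 = €40.6800
Q* = √(2·D·S / H) = √(2·36,800·129 / 40.68) = √233,392.3 ≈ 483.11

483 bags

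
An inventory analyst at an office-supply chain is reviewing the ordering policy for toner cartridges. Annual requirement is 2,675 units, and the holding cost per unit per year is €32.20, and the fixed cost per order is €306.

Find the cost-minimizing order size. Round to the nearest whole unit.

Q* = √(2·D·S / H) = √(2·2,675·306 / 32.2) = √50,841.6 ≈ 225.48

225 units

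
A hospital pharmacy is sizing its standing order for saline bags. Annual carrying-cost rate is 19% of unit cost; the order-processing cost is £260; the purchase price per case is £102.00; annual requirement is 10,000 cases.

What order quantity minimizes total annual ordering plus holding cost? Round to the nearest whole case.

Carrying cost H = £102 × 19% = £19.3800/case/yr
2DS/H = 2·10,000·260/19.38 = 268,317.85
EOQ = √268,317.85 ≈ 517.99

518 cases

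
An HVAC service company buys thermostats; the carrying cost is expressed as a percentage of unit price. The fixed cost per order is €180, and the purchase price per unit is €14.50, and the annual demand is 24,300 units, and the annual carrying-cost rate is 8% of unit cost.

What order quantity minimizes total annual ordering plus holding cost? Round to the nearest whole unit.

2,746 units

Carrying cost H = €14.5 × 8% = €1.1600/unit/yr
EOQ = √(2DS/H) = √(2 × 24,300 × 180 / 1.16)
    = √(7,541,379.31) ≈ 2,746.16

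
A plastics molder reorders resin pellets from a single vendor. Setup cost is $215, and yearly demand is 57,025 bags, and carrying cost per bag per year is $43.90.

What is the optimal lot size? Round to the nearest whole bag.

EOQ = √(2DS/H) = √(2 × 57,025 × 215 / 43.9)
    = √(558,559.23) ≈ 747.37

747 bags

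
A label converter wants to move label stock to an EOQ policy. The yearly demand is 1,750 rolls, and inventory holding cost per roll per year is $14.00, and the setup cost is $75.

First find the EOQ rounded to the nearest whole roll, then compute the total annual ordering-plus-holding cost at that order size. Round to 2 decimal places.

$1,917.03

Q* = √(2·D·S / H) = √(2·1,750·75 / 14) = √18,750.0 ≈ 136.93 → Q = 137 rolls
Ordering: D/Q × S = 1,750/137 × $75 = $958.03
Holding:  Q/2 × H = 137/2 × $14 = $959.00
Total = $958.03 + $959.00 = $1,917.03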